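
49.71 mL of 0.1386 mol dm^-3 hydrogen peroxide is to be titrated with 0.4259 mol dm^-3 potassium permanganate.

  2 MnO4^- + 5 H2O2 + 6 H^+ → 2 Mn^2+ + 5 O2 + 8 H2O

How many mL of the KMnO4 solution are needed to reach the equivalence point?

6.471 mL

n(H2O2) = 0.04971 L × 0.1386 mol/L = 6.890 × 10^-3 mol
From the 2:5 stoichiometry, n(KMnO4) = 2/5 × 6.890 × 10^-3 = 2.756 × 10^-3 mol
V(KMnO4) = 2.756 × 10^-3 mol / 0.4259 mol/L = 0.006471 L = 6.471 mL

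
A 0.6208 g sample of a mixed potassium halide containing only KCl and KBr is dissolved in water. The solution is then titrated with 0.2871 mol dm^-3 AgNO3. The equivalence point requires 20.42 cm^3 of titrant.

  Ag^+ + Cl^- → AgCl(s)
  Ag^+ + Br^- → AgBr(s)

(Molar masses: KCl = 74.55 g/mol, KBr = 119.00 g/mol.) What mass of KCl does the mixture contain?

n(AgNO3) = 0.02042 × 0.2871 = 5.863 × 10^-3 mol
Let x = n(KCl), y = n(KBr).
Titrant: 1x + 1y = 5.863 × 10^-3;  mass: 74.55x + 119.00y = 0.6208
Solving, x = 1.729 × 10^-3 mol, y = 4.134 × 10^-3 mol
mass of KCl = 1.729 × 10^-3 × 74.55 = 0.1289 g

0.1289 g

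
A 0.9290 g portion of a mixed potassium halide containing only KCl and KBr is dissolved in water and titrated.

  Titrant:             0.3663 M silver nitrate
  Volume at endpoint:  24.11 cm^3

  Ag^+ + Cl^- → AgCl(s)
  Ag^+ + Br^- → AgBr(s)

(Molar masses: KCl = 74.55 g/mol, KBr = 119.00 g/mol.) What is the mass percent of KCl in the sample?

22.02 %

n(AgNO3) = 0.02411 × 0.3663 = 8.831 × 10^-3 mol
Let x = n(KCl), y = n(KBr).
Titrant: 1x + 1y = 8.831 × 10^-3;  mass: 74.55x + 119.00y = 0.9290
Solving, x = 2.743 × 10^-3 mol, y = 6.088 × 10^-3 mol
mass of KCl = 2.743 × 10^-3 × 74.55 = 0.2045 g
% KCl = 0.2045 / 0.9290 × 100 = 22.02 %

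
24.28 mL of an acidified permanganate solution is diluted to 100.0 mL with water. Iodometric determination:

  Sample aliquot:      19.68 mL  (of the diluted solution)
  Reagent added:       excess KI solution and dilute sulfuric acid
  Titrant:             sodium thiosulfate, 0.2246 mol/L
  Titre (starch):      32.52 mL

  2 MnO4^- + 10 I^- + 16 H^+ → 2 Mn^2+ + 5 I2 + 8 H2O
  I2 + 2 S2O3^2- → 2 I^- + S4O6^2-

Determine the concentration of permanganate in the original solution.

n(S2O3^2-) = 0.03252 × 0.2246 = 7.304 × 10^-3 mol
n(I2) = n(S2O3^2-)/2 = 3.652 × 10^-3 mol
From the 2:5 ratio, n(MnO4^-) in the aliquot = 2/5 × 3.652 × 10^-3 = 1.461 × 10^-3 mol
[MnO4^-]_dilute = 1.461 × 10^-3 / 0.01968 = 0.07423 mol/L
[MnO4^-]_original = 0.07423 × 100.0/24.28 = 0.3057 mol/L

0.3057 mol/L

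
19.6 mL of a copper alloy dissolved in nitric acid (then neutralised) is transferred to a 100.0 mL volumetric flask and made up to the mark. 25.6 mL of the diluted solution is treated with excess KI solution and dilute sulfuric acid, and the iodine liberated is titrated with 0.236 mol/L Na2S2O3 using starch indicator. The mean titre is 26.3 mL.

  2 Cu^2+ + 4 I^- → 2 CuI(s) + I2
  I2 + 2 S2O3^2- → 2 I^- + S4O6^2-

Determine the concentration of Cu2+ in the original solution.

n(S2O3^2-) = 0.0263 × 0.236 = 6.21 × 10^-3 mol
n(I2) = n(S2O3^2-)/2 = 3.10 × 10^-3 mol
From the 2:1 ratio, n(Cu2+) in the aliquot = 2/1 × 3.10 × 10^-3 = 6.21 × 10^-3 mol
[Cu2+]_dilute = 6.21 × 10^-3 / 0.0256 = 0.242 mol/L
[Cu2+]_original = 0.242 × 100.0/19.6 = 1.24 mol/L

1.24 mol/L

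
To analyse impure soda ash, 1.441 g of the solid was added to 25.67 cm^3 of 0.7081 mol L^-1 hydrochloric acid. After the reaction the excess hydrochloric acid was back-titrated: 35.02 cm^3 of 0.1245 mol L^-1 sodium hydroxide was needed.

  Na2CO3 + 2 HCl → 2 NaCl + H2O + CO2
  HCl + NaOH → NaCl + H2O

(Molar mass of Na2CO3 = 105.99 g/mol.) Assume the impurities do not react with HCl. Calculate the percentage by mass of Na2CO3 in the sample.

50.81 %

n(HCl) added = 0.02567 × 0.7081 = 0.01818 mol
n(NaOH) used in back-titration = 0.03502 × 0.1245 = 4.360 × 10^-3 mol
n(HCl) left over = 4.360 × 10^-3 mol (1:1 ratio)
n(HCl) consumed by analyte = 0.01818 − 4.360 × 10^-3 = 0.01382 mol
From the 1:2 ratio, n(Na2CO3) = 1/2 × 0.01382 = 6.908 × 10^-3 mol
mass of Na2CO3 = 6.908 × 10^-3 × 105.99 = 0.7322 g
% Na2CO3 = 0.7322 / 1.441 × 100 = 50.81 %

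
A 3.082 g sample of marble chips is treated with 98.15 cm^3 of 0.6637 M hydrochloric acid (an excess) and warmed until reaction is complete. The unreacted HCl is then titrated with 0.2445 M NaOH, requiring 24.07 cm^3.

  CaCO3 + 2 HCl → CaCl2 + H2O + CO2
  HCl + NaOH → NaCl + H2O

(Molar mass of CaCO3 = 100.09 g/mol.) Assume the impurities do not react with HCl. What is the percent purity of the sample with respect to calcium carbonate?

n(HCl) added = 0.09815 × 0.6637 = 0.06514 mol
n(NaOH) used in back-titration = 0.02407 × 0.2445 = 5.885 × 10^-3 mol
n(HCl) left over = 5.885 × 10^-3 mol (1:1 ratio)
n(HCl) consumed by analyte = 0.06514 − 5.885 × 10^-3 = 0.05926 mol
From the 1:2 ratio, n(CaCO3) = 1/2 × 0.05926 = 0.02963 mol
mass of CaCO3 = 0.02963 × 100.09 = 2.966 g
% CaCO3 = 2.966 / 3.082 × 100 = 96.22 %

96.22 %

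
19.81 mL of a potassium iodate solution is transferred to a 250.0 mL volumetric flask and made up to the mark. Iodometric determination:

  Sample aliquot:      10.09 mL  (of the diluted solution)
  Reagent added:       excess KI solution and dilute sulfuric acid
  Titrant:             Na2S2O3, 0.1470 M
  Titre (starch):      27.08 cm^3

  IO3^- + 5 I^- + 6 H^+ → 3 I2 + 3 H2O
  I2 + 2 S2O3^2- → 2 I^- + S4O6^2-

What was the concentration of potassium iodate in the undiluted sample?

0.8298 M

n(S2O3^2-) = 0.02708 × 0.1470 = 3.981 × 10^-3 mol
n(I2) = n(S2O3^2-)/2 = 1.990 × 10^-3 mol
From the 1:3 ratio, n(IO3^-) in the aliquot = 1/3 × 1.990 × 10^-3 = 6.635 × 10^-4 mol
[IO3^-]_dilute = 6.635 × 10^-4 / 0.01009 = 0.06575 mol/L
[IO3^-]_original = 0.06575 × 250.0/19.81 = 0.8298 mol/L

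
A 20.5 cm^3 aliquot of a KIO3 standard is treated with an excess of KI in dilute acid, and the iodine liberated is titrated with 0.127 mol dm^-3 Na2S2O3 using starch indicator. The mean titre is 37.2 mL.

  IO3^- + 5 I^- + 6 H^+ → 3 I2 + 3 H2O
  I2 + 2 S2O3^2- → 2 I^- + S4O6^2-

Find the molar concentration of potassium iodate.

0.0384 mol/L

n(S2O3^2-) = 0.0372 × 0.127 = 4.72 × 10^-3 mol
n(I2) = n(S2O3^2-)/2 = 2.36 × 10^-3 mol
From the 1:3 ratio, n(IO3^-) in the aliquot = 1/3 × 2.36 × 10^-3 = 7.87 × 10^-4 mol
[IO3^-] = 7.87 × 10^-4 / 0.0205 = 0.0384 mol/L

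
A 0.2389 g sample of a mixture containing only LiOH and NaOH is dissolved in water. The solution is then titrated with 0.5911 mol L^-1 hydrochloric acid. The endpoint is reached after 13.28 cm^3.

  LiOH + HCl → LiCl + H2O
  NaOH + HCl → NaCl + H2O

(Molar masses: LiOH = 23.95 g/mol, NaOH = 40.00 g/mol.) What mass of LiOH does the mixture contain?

0.1121 g

n(HCl) = 0.01328 × 0.5911 = 7.850 × 10^-3 mol
Let x = n(LiOH), y = n(NaOH).
Titrant: 1x + 1y = 7.850 × 10^-3;  mass: 23.95x + 40.00y = 0.2389
Solving, x = 4.679 × 10^-3 mol, y = 3.171 × 10^-3 mol
mass of LiOH = 4.679 × 10^-3 × 23.95 = 0.1121 g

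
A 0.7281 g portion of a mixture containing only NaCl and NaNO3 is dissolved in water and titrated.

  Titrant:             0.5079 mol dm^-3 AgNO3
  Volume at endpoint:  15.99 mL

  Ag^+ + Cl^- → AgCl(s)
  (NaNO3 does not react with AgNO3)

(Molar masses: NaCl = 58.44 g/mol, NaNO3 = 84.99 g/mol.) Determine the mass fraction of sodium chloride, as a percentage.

n(AgNO3) = 0.01599 × 0.5079 = 8.121 × 10^-3 mol
Let x = n(NaCl), y = n(NaNO3).
Titrant: 1x = 8.121 × 10^-3;  mass: 58.44x + 84.99y = 0.7281
Solving, x = 8.121 × 10^-3 mol, y = 2.983 × 10^-3 mol
mass of NaCl = 8.121 × 10^-3 × 58.44 = 0.4746 g
% NaCl = 0.4746 / 0.7281 × 100 = 65.18 %

65.18 %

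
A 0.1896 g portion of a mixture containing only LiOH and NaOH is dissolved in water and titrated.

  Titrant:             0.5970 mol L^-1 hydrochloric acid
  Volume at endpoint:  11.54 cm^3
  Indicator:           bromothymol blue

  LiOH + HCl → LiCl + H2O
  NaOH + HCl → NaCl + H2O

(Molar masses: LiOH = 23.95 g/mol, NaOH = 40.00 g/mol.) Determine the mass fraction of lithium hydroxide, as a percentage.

67.67 %

n(HCl) = 0.01154 × 0.5970 = 6.889 × 10^-3 mol
Let x = n(LiOH), y = n(NaOH).
Titrant: 1x + 1y = 6.889 × 10^-3;  mass: 23.95x + 40.00y = 0.1896
Solving, x = 5.357 × 10^-3 mol, y = 1.533 × 10^-3 mol
mass of LiOH = 5.357 × 10^-3 × 23.95 = 0.1283 g
% LiOH = 0.1283 / 0.1896 × 100 = 67.67 %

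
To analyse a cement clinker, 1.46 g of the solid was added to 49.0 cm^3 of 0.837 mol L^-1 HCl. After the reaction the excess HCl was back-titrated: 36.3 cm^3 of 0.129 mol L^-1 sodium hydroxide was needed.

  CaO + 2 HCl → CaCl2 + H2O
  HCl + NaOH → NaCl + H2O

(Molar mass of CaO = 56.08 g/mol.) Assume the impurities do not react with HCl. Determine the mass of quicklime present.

n(HCl) added = 0.0490 × 0.837 = 0.0410 mol
n(NaOH) used in back-titration = 0.0363 × 0.129 = 4.68 × 10^-3 mol
n(HCl) left over = 4.68 × 10^-3 mol (1:1 ratio)
n(HCl) consumed by analyte = 0.0410 − 4.68 × 10^-3 = 0.0363 mol
From the 1:2 ratio, n(CaO) = 1/2 × 0.0363 = 0.0182 mol
mass of CaO = 0.0182 × 56.08 = 1.02 g

1.02 g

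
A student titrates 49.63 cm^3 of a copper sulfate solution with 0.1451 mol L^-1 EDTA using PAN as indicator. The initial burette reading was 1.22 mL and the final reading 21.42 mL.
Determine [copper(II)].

0.05906 mol/L

Cu^2+ + EDTA^4- → [Cu(EDTA)]^2-
n(EDTA) = 0.02020 L × 0.1451 mol/L = 2.931 × 10^-3 mol
n(Cu2+) = 2.931 × 10^-3 mol (1:1 mole ratio)
[Cu2+] = 2.931 × 10^-3 mol / 0.04963 L = 0.05906 mol/L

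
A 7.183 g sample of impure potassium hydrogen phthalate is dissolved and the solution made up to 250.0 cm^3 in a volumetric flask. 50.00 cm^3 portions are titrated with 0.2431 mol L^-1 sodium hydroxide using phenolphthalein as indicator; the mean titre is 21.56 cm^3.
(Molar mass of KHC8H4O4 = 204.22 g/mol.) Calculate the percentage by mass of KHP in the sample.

KHC8H4O4 + NaOH → KNaC8H4O4 + H2O
n(NaOH) per titration = 0.02156 × 0.2431 = 5.241 × 10^-3 mol
n(KHC8H4O4) in each aliquot = 5.241 × 10^-3 mol (1:1 ratio)
n(KHC8H4O4) in the whole flask = 5.241 × 10^-3 × 250.0/50.00 = 0.02621 mol
mass of KHC8H4O4 = 0.02621 × 204.22 = 5.352 g
% KHC8H4O4 = 5.352 / 7.183 × 100 = 74.51 %

74.51 %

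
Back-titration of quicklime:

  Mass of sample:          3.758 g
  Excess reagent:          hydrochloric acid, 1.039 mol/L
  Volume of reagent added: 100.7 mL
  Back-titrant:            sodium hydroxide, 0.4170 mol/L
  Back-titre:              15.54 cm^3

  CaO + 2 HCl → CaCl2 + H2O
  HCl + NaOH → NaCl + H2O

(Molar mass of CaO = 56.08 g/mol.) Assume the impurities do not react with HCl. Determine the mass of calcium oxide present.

n(HCl) added = 0.1007 × 1.039 = 0.1046 mol
n(NaOH) used in back-titration = 0.01554 × 0.4170 = 6.480 × 10^-3 mol
n(HCl) left over = 6.480 × 10^-3 mol (1:1 ratio)
n(HCl) consumed by analyte = 0.1046 − 6.480 × 10^-3 = 0.09815 mol
From the 1:2 ratio, n(CaO) = 1/2 × 0.09815 = 0.04907 mol
mass of CaO = 0.04907 × 56.08 = 2.752 g

2.752 g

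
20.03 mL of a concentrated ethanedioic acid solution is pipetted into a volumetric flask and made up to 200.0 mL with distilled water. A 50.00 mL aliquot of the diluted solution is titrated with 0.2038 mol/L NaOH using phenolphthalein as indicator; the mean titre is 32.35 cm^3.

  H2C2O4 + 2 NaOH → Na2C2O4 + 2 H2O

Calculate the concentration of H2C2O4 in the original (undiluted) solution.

0.6583 mol/L

n(NaOH) = 0.03235 × 0.2038 = 6.593 × 10^-3 mol
From the 1:2 ratio, n(H2C2O4) in the aliquot = 1/2 × 6.593 × 10^-3 = 3.296 × 10^-3 mol
[H2C2O4]_dilute = 3.296 × 10^-3 / 0.05000 = 0.06593 mol/L
Dilution factor = 200.0 / 20.03 = 9.985
[H2C2O4]_stock = 0.06593 × 9.985 = 0.6583 mol/L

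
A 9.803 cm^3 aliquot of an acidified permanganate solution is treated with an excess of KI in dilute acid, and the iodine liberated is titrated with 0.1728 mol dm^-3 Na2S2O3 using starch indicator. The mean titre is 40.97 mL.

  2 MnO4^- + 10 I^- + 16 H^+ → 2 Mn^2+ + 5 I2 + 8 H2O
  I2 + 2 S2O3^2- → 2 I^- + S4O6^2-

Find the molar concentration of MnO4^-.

n(S2O3^2-) = 0.04097 × 0.1728 = 7.080 × 10^-3 mol
n(I2) = n(S2O3^2-)/2 = 3.540 × 10^-3 mol
From the 2:5 ratio, n(MnO4^-) in the aliquot = 2/5 × 3.540 × 10^-3 = 1.416 × 10^-3 mol
[MnO4^-] = 1.416 × 10^-3 / 0.009803 = 0.1444 mol/L

0.1444 mol/L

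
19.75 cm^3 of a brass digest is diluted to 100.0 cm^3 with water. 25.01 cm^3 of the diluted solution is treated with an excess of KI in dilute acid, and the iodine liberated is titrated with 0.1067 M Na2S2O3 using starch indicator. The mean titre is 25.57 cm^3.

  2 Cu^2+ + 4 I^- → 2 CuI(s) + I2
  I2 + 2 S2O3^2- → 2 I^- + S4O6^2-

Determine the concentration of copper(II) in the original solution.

0.5523 M

n(S2O3^2-) = 0.02557 × 0.1067 = 2.728 × 10^-3 mol
n(I2) = n(S2O3^2-)/2 = 1.364 × 10^-3 mol
From the 2:1 ratio, n(Cu2+) in the aliquot = 2/1 × 1.364 × 10^-3 = 2.728 × 10^-3 mol
[Cu2+]_dilute = 2.728 × 10^-3 / 0.02501 = 0.1091 mol/L
[Cu2+]_original = 0.1091 × 100.0/19.75 = 0.5523 mol/L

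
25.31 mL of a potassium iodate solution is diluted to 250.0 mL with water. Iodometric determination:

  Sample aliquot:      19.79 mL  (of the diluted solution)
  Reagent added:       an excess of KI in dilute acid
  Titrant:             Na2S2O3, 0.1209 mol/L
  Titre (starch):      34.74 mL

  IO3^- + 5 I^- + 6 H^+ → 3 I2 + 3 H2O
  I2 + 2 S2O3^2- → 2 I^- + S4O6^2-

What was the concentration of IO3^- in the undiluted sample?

0.3494 mol/L

n(S2O3^2-) = 0.03474 × 0.1209 = 4.200 × 10^-3 mol
n(I2) = n(S2O3^2-)/2 = 2.100 × 10^-3 mol
From the 1:3 ratio, n(IO3^-) in the aliquot = 1/3 × 2.100 × 10^-3 = 7.000 × 10^-4 mol
[IO3^-]_dilute = 7.000 × 10^-4 / 0.01979 = 0.03537 mol/L
[IO3^-]_original = 0.03537 × 250.0/25.31 = 0.3494 mol/L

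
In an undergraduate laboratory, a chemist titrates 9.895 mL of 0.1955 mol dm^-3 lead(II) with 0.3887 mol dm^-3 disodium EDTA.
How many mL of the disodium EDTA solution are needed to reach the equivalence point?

4.977 mL

Pb^2+ + EDTA^4- → [Pb(EDTA)]^2-
n(Pb2+) = 0.009895 L × 0.1955 mol/L = 1.934 × 10^-3 mol
n(EDTA) = 1.934 × 10^-3 mol (1:1 stoichiometry)
V(EDTA) = 1.934 × 10^-3 mol / 0.3887 mol/L = 0.004977 L = 4.977 mL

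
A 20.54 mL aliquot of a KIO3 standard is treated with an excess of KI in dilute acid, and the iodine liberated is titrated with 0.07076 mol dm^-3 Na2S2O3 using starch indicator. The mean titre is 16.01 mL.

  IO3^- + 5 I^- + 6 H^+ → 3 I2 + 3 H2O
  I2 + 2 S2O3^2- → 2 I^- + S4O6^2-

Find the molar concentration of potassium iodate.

n(S2O3^2-) = 0.01601 × 0.07076 = 1.133 × 10^-3 mol
n(I2) = n(S2O3^2-)/2 = 5.664 × 10^-4 mol
From the 1:3 ratio, n(IO3^-) in the aliquot = 1/3 × 5.664 × 10^-4 = 1.888 × 10^-4 mol
[IO3^-] = 1.888 × 10^-4 / 0.02054 = 0.009192 mol/L

0.009192 mol/L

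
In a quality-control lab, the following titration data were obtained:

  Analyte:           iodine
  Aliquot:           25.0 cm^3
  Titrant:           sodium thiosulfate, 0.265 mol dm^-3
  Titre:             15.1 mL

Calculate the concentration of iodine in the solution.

I2 + 2 S2O3^2- → 2 I^- + S4O6^2-
n(Na2S2O3) = 0.0151 L × 0.265 mol/L = 4.00 × 10^-3 mol
From the 1:2 mole ratio, n(I2) = 1/2 × 4.00 × 10^-3 = 2.00 × 10^-3 mol
[I2] = 2.00 × 10^-3 mol / 0.0250 L = 0.0800 mol/L

0.0800 mol/L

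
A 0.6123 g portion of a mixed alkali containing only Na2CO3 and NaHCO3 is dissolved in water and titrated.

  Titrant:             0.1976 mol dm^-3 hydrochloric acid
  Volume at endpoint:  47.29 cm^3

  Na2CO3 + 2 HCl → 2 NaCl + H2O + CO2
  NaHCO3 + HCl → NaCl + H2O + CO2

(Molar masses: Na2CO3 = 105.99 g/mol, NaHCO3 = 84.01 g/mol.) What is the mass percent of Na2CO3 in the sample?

n(HCl) = 0.04729 × 0.1976 = 9.345 × 10^-3 mol
Let x = n(Na2CO3), y = n(NaHCO3).
Titrant: 2x + 1y = 9.345 × 10^-3;  mass: 105.99x + 84.01y = 0.6123
Solving, x = 2.785 × 10^-3 mol, y = 3.775 × 10^-3 mol
mass of Na2CO3 = 2.785 × 10^-3 × 105.99 = 0.2951 g
% Na2CO3 = 0.2951 / 0.6123 × 100 = 48.20 %

48.20 %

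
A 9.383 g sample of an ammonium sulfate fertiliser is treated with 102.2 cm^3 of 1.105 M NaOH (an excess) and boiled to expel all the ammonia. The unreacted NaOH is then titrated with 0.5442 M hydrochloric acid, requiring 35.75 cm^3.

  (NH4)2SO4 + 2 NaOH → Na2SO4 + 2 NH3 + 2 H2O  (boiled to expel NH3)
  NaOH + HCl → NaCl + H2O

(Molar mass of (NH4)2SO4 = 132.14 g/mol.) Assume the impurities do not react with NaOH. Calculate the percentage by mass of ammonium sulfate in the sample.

n(NaOH) added = 0.1022 × 1.105 = 0.1129 mol
n(HCl) used in back-titration = 0.03575 × 0.5442 = 0.01946 mol
n(NaOH) left over = 0.01946 mol (1:1 ratio)
n(NaOH) consumed by analyte = 0.1129 − 0.01946 = 0.09348 mol
From the 1:2 ratio, n((NH4)2SO4) = 1/2 × 0.09348 = 0.04674 mol
mass of (NH4)2SO4 = 0.04674 × 132.14 = 6.176 g
% (NH4)2SO4 = 6.176 / 9.383 × 100 = 65.82 %

65.82 %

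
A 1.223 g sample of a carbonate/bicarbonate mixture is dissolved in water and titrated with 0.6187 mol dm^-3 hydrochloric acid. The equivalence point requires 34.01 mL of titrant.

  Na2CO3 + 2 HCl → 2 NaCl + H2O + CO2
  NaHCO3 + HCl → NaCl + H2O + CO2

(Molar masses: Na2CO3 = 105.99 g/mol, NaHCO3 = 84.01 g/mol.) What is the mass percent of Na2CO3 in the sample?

n(HCl) = 0.03401 × 0.6187 = 0.02104 mol
Let x = n(Na2CO3), y = n(NaHCO3).
Titrant: 2x + 1y = 0.02104;  mass: 105.99x + 84.01y = 1.223
Solving, x = 8.782 × 10^-3 mol, y = 3.478 × 10^-3 mol
mass of Na2CO3 = 8.782 × 10^-3 × 105.99 = 0.9308 g
% Na2CO3 = 0.9308 / 1.223 × 100 = 76.11 %

76.11 %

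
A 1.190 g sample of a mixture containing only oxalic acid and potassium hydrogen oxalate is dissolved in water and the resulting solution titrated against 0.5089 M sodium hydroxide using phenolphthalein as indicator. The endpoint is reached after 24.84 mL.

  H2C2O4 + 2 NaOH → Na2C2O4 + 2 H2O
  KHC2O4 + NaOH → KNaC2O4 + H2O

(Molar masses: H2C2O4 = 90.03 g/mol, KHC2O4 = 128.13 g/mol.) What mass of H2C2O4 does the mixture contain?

0.2327 g

n(NaOH) = 0.02484 × 0.5089 = 0.01264 mol
Let x = n(H2C2O4), y = n(KHC2O4).
Titrant: 2x + 1y = 0.01264;  mass: 90.03x + 128.13y = 1.190
Solving, x = 2.585 × 10^-3 mol, y = 7.471 × 10^-3 mol
mass of H2C2O4 = 2.585 × 10^-3 × 90.03 = 0.2327 g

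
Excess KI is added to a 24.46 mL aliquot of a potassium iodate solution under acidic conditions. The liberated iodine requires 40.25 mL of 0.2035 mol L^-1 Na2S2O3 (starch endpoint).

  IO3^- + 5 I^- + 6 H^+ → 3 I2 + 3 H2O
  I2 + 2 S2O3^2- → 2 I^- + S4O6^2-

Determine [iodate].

0.05581 mol/L

n(S2O3^2-) = 0.04025 × 0.2035 = 8.191 × 10^-3 mol
n(I2) = n(S2O3^2-)/2 = 4.095 × 10^-3 mol
From the 1:3 ratio, n(IO3^-) in the aliquot = 1/3 × 4.095 × 10^-3 = 1.365 × 10^-3 mol
[IO3^-] = 1.365 × 10^-3 / 0.02446 = 0.05581 mol/L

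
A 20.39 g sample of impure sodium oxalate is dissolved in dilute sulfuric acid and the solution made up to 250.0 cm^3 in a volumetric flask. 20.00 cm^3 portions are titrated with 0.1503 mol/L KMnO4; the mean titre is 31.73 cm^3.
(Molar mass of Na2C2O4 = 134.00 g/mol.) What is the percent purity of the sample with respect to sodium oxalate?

97.94 %

2 MnO4^- + 5 C2O4^2- + 16 H^+ → 2 Mn^2+ + 10 CO2 + 8 H2O
n(KMnO4) per titration = 0.03173 × 0.1503 = 4.769 × 10^-3 mol
From the 5:2 ratio, n(Na2C2O4) in each aliquot = 5/2 × 4.769 × 10^-3 = 0.01192 mol
n(Na2C2O4) in the whole flask = 0.01192 × 250.0/20.00 = 0.1490 mol
mass of Na2C2O4 = 0.1490 × 134.00 = 19.97 g
% Na2C2O4 = 19.97 / 20.39 × 100 = 97.94 %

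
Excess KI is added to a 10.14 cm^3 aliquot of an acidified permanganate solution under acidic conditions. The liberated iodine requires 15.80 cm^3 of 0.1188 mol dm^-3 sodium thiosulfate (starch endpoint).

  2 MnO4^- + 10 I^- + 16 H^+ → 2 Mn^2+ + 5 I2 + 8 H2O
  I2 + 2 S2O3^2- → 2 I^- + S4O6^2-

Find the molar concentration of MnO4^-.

0.03702 mol/L

n(S2O3^2-) = 0.01580 × 0.1188 = 1.877 × 10^-3 mol
n(I2) = n(S2O3^2-)/2 = 9.385 × 10^-4 mol
From the 2:5 ratio, n(MnO4^-) in the aliquot = 2/5 × 9.385 × 10^-4 = 3.754 × 10^-4 mol
[MnO4^-] = 3.754 × 10^-4 / 0.01014 = 0.03702 mol/L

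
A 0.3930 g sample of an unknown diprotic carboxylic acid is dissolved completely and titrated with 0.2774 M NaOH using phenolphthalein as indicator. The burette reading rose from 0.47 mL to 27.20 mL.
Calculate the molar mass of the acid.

106.0 g/mol

n(NaOH) = 0.02673 L × 0.2774 mol/L = 7.415 × 10^-3 mol
From the 1:2 ratio, n(H2A) = 1/2 × 7.415 × 10^-3 = 3.707 × 10^-3 mol
M = m / n = 0.3930 g / 3.707 × 10^-3 mol = 106.0 g/mol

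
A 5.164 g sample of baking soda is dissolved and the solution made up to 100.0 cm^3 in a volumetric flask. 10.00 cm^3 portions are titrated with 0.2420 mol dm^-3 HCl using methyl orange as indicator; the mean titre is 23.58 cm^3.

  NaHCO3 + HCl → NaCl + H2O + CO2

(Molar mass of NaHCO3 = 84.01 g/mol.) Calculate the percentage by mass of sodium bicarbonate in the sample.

92.83 %

n(HCl) per titration = 0.02358 × 0.2420 = 5.706 × 10^-3 mol
n(NaHCO3) in each aliquot = 5.706 × 10^-3 mol (1:1 ratio)
n(NaHCO3) in the whole flask = 5.706 × 10^-3 × 100.0/10.00 = 0.05706 mol
mass of NaHCO3 = 0.05706 × 84.01 = 4.794 g
% NaHCO3 = 4.794 / 5.164 × 100 = 92.83 %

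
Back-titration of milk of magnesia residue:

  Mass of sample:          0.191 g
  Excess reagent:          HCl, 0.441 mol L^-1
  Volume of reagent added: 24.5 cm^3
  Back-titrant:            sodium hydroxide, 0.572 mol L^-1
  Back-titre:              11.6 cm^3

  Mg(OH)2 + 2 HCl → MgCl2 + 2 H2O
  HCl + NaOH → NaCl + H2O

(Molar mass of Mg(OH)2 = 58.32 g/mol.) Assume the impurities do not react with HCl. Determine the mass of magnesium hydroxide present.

0.122 g

n(HCl) added = 0.0245 × 0.441 = 0.0108 mol
n(NaOH) used in back-titration = 0.0116 × 0.572 = 6.64 × 10^-3 mol
n(HCl) left over = 6.64 × 10^-3 mol (1:1 ratio)
n(HCl) consumed by analyte = 0.0108 − 6.64 × 10^-3 = 4.17 × 10^-3 mol
From the 1:2 ratio, n(Mg(OH)2) = 1/2 × 4.17 × 10^-3 = 2.08 × 10^-3 mol
mass of Mg(OH)2 = 2.08 × 10^-3 × 58.32 = 0.122 g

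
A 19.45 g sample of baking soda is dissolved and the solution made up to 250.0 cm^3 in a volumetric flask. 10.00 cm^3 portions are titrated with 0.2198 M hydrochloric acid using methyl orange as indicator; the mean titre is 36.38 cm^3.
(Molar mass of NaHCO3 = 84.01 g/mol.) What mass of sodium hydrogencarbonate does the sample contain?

NaHCO3 + HCl → NaCl + H2O + CO2
n(HCl) per titration = 0.03638 × 0.2198 = 7.996 × 10^-3 mol
n(NaHCO3) in each aliquot = 7.996 × 10^-3 mol (1:1 ratio)
n(NaHCO3) in the whole flask = 7.996 × 10^-3 × 250.0/10.00 = 0.1999 mol
mass of NaHCO3 = 0.1999 × 84.01 = 16.79 g

16.79 g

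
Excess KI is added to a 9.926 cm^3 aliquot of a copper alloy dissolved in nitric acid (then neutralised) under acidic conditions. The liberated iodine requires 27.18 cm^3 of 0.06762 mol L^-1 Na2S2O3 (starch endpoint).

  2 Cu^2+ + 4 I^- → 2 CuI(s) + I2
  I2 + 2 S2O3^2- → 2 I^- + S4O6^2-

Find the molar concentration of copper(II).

n(S2O3^2-) = 0.02718 × 0.06762 = 1.838 × 10^-3 mol
n(I2) = n(S2O3^2-)/2 = 9.190 × 10^-4 mol
From the 2:1 ratio, n(Cu2+) in the aliquot = 2/1 × 9.190 × 10^-4 = 1.838 × 10^-3 mol
[Cu2+] = 1.838 × 10^-3 / 0.009926 = 0.1852 mol/L

0.1852 mol/L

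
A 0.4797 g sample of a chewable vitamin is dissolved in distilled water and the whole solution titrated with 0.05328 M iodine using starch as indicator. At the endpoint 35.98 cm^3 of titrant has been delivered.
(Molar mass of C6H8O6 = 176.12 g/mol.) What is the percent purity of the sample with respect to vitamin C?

C6H8O6 + I2 → C6H6O6 + 2 HI
n(I2) = 0.03598 L × 0.05328 mol/L = 1.917 × 10^-3 mol
n(C6H8O6) = 1.917 × 10^-3 mol (1:1 ratio)
mass of C6H8O6 = 1.917 × 10^-3 × 176.12 g/mol = 0.3376 g
% C6H8O6 = 0.3376 / 0.4797 × 100 = 70.38 %

70.38 %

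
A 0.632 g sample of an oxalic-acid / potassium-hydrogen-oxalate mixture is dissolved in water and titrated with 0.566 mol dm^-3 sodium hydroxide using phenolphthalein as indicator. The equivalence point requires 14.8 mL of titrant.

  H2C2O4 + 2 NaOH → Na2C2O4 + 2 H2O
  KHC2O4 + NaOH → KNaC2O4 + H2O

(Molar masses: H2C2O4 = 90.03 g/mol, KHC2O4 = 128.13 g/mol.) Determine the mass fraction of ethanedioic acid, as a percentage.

37.8 %

n(NaOH) = 0.0148 × 0.566 = 8.38 × 10^-3 mol
Let x = n(H2C2O4), y = n(KHC2O4).
Titrant: 2x + 1y = 8.38 × 10^-3;  mass: 90.03x + 128.13y = 0.632
Solving, x = 2.65 × 10^-3 mol, y = 3.07 × 10^-3 mol
mass of H2C2O4 = 2.65 × 10^-3 × 90.03 = 0.239 g
% H2C2O4 = 0.239 / 0.632 × 100 = 37.8 %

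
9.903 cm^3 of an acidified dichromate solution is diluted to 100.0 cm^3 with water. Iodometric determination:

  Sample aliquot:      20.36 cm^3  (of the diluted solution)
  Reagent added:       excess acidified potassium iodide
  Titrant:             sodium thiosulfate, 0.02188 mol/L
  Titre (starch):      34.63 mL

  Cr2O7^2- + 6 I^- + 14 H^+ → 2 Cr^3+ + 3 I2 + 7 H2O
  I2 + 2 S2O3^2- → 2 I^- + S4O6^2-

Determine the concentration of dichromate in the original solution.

0.06263 mol/L

n(S2O3^2-) = 0.03463 × 0.02188 = 7.577 × 10^-4 mol
n(I2) = n(S2O3^2-)/2 = 3.789 × 10^-4 mol
From the 1:3 ratio, n(Cr2O7^2-) in the aliquot = 1/3 × 3.789 × 10^-4 = 1.263 × 10^-4 mol
[Cr2O7^2-]_dilute = 1.263 × 10^-4 / 0.02036 = 0.006203 mol/L
[Cr2O7^2-]_original = 0.006203 × 100.0/9.903 = 0.06263 mol/L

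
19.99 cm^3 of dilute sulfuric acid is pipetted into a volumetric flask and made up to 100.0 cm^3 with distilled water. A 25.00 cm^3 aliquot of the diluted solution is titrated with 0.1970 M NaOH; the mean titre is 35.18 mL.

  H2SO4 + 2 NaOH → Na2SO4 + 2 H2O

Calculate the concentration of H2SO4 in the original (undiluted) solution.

0.6934 M

n(NaOH) = 0.03518 × 0.1970 = 6.930 × 10^-3 mol
From the 1:2 ratio, n(H2SO4) in the aliquot = 1/2 × 6.930 × 10^-3 = 3.465 × 10^-3 mol
[H2SO4]_dilute = 3.465 × 10^-3 / 0.02500 = 0.1386 mol/L
Dilution factor = 100.0 / 19.99 = 5.003
[H2SO4]_stock = 0.1386 × 5.003 = 0.6934 mol/L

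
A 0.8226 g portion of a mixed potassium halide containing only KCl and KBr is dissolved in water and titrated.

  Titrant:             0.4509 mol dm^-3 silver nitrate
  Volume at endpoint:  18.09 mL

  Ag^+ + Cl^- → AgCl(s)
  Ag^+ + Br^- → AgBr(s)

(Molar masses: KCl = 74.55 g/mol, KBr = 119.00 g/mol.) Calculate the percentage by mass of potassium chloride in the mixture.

30.19 %

n(AgNO3) = 0.01809 × 0.4509 = 8.157 × 10^-3 mol
Let x = n(KCl), y = n(KBr).
Titrant: 1x + 1y = 8.157 × 10^-3;  mass: 74.55x + 119.00y = 0.8226
Solving, x = 3.331 × 10^-3 mol, y = 4.826 × 10^-3 mol
mass of KCl = 3.331 × 10^-3 × 74.55 = 0.2483 g
% KCl = 0.2483 / 0.8226 × 100 = 30.19 %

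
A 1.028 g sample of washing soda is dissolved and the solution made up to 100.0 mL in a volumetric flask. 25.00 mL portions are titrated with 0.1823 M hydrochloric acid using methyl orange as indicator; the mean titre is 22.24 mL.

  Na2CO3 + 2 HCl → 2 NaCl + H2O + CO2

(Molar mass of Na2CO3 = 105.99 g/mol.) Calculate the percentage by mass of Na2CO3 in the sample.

83.60 %

n(HCl) per titration = 0.02224 × 0.1823 = 4.054 × 10^-3 mol
From the 1:2 ratio, n(Na2CO3) in each aliquot = 1/2 × 4.054 × 10^-3 = 2.027 × 10^-3 mol
n(Na2CO3) in the whole flask = 2.027 × 10^-3 × 100.0/25.00 = 8.109 × 10^-3 mol
mass of Na2CO3 = 8.109 × 10^-3 × 105.99 = 0.8594 g
% Na2CO3 = 0.8594 / 1.028 × 100 = 83.60 %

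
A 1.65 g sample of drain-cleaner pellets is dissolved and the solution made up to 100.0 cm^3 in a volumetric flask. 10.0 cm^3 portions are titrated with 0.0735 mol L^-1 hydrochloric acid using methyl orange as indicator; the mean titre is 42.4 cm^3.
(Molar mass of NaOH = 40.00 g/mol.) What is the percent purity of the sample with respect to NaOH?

75.5 %

NaOH + HCl → NaCl + H2O
n(HCl) per titration = 0.0424 × 0.0735 = 3.12 × 10^-3 mol
n(NaOH) in each aliquot = 3.12 × 10^-3 mol (1:1 ratio)
n(NaOH) in the whole flask = 3.12 × 10^-3 × 100.0/10.0 = 0.0312 mol
mass of NaOH = 0.0312 × 40.00 = 1.25 g
% NaOH = 1.25 / 1.65 × 100 = 75.5 %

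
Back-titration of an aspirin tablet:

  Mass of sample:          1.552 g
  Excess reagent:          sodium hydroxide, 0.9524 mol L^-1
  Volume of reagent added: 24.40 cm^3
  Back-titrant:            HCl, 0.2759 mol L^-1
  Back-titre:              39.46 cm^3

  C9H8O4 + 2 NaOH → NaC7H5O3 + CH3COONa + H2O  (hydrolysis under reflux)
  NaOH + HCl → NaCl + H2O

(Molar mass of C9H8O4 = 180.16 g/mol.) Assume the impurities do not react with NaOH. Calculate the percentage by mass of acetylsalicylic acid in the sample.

n(NaOH) added = 0.02440 × 0.9524 = 0.02324 mol
n(HCl) used in back-titration = 0.03946 × 0.2759 = 0.01089 mol
n(NaOH) left over = 0.01089 mol (1:1 ratio)
n(NaOH) consumed by analyte = 0.02324 − 0.01089 = 0.01235 mol
From the 1:2 ratio, n(C9H8O4) = 1/2 × 0.01235 = 6.176 × 10^-3 mol
mass of C9H8O4 = 6.176 × 10^-3 × 180.16 = 1.113 g
% C9H8O4 = 1.113 / 1.552 × 100 = 71.69 %

71.69 %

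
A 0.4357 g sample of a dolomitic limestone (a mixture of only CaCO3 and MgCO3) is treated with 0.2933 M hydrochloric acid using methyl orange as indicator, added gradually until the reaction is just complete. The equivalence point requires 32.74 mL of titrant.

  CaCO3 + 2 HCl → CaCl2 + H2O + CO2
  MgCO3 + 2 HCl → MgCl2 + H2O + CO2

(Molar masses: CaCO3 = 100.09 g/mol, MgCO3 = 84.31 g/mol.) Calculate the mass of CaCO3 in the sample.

n(HCl) = 0.03274 × 0.2933 = 9.603 × 10^-3 mol
Let x = n(CaCO3), y = n(MgCO3).
Titrant: 2x + 2y = 9.603 × 10^-3;  mass: 100.09x + 84.31y = 0.4357
Solving, x = 1.958 × 10^-3 mol, y = 2.843 × 10^-3 mol
mass of CaCO3 = 1.958 × 10^-3 × 100.09 = 0.1960 g

0.1960 g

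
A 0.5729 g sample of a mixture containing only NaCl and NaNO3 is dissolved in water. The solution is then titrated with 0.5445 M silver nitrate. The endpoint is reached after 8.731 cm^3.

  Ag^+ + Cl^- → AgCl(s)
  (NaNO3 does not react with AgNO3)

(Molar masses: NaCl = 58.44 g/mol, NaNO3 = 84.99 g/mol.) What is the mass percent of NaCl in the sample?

48.49 %

n(AgNO3) = 0.008731 × 0.5445 = 4.754 × 10^-3 mol
Let x = n(NaCl), y = n(NaNO3).
Titrant: 1x = 4.754 × 10^-3;  mass: 58.44x + 84.99y = 0.5729
Solving, x = 4.754 × 10^-3 mol, y = 3.472 × 10^-3 mol
mass of NaCl = 4.754 × 10^-3 × 58.44 = 0.2778 g
% NaCl = 0.2778 / 0.5729 × 100 = 48.49 %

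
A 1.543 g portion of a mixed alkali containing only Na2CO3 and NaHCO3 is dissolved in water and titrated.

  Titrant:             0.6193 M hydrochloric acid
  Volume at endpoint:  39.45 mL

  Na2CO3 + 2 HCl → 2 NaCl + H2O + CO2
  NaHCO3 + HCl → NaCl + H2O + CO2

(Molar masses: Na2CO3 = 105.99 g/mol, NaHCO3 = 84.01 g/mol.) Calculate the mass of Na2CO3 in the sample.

0.8705 g

n(HCl) = 0.03945 × 0.6193 = 0.02443 mol
Let x = n(Na2CO3), y = n(NaHCO3).
Titrant: 2x + 1y = 0.02443;  mass: 105.99x + 84.01y = 1.543
Solving, x = 8.213 × 10^-3 mol, y = 8.004 × 10^-3 mol
mass of Na2CO3 = 8.213 × 10^-3 × 105.99 = 0.8705 g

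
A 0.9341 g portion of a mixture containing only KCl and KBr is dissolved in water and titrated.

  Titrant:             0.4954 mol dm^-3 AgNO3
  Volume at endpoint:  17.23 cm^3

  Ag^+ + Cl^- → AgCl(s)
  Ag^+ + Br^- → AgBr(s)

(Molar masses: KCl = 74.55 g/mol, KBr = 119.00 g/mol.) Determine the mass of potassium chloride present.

0.1369 g

n(AgNO3) = 0.01723 × 0.4954 = 8.536 × 10^-3 mol
Let x = n(KCl), y = n(KBr).
Titrant: 1x + 1y = 8.536 × 10^-3;  mass: 74.55x + 119.00y = 0.9341
Solving, x = 1.837 × 10^-3 mol, y = 6.699 × 10^-3 mol
mass of KCl = 1.837 × 10^-3 × 74.55 = 0.1369 g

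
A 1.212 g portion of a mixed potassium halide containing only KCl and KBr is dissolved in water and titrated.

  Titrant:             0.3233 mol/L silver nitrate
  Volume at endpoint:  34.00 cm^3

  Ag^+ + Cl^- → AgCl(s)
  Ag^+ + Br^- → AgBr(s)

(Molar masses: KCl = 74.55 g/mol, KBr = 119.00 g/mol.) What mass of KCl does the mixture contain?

n(AgNO3) = 0.03400 × 0.3233 = 0.01099 mol
Let x = n(KCl), y = n(KBr).
Titrant: 1x + 1y = 0.01099;  mass: 74.55x + 119.00y = 1.212
Solving, x = 2.161 × 10^-3 mol, y = 8.831 × 10^-3 mol
mass of KCl = 2.161 × 10^-3 × 74.55 = 0.1611 g

0.1611 g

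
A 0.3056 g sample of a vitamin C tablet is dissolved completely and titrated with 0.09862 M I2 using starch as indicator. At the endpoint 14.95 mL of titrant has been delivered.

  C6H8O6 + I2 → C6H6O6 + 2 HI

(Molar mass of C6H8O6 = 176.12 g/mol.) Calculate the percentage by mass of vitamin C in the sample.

84.97 %

n(I2) = 0.01495 L × 0.09862 mol/L = 1.474 × 10^-3 mol
n(C6H8O6) = 1.474 × 10^-3 mol (1:1 ratio)
mass of C6H8O6 = 1.474 × 10^-3 × 176.12 g/mol = 0.2597 g
% C6H8O6 = 0.2597 / 0.3056 × 100 = 84.97 %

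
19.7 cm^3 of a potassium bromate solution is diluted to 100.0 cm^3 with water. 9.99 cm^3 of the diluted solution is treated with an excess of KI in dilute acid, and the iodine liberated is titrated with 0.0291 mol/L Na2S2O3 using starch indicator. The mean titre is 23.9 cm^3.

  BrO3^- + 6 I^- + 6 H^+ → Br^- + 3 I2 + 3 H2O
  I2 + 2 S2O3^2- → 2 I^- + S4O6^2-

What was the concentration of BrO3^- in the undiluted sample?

n(S2O3^2-) = 0.0239 × 0.0291 = 6.95 × 10^-4 mol
n(I2) = n(S2O3^2-)/2 = 3.48 × 10^-4 mol
From the 1:3 ratio, n(BrO3^-) in the aliquot = 1/3 × 3.48 × 10^-4 = 1.16 × 10^-4 mol
[BrO3^-]_dilute = 1.16 × 10^-4 / 0.00999 = 0.0116 mol/L
[BrO3^-]_original = 0.0116 × 100.0/19.7 = 0.0589 mol/L

0.0589 mol/L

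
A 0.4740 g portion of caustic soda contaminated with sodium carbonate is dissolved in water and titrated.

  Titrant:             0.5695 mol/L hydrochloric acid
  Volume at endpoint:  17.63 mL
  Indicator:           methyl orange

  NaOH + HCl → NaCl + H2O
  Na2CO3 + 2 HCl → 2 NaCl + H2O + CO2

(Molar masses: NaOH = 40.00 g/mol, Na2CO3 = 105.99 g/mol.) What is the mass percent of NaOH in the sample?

37.72 %

n(HCl) = 0.01763 × 0.5695 = 0.01004 mol
Let x = n(NaOH), y = n(Na2CO3).
Titrant: 1x + 2y = 0.01004;  mass: 40.00x + 105.99y = 0.4740
Solving, x = 4.470 × 10^-3 mol, y = 2.785 × 10^-3 mol
mass of NaOH = 4.470 × 10^-3 × 40.00 = 0.1788 g
% NaOH = 0.1788 / 0.4740 × 100 = 37.72 %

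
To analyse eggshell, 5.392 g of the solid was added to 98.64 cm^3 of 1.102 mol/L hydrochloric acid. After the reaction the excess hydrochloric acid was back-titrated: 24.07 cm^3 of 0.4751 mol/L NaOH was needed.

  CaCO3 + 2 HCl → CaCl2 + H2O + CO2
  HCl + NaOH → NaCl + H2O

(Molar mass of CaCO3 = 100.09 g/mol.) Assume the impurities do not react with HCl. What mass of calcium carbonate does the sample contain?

4.868 g

n(HCl) added = 0.09864 × 1.102 = 0.1087 mol
n(NaOH) used in back-titration = 0.02407 × 0.4751 = 0.01144 mol
n(HCl) left over = 0.01144 mol (1:1 ratio)
n(HCl) consumed by analyte = 0.1087 − 0.01144 = 0.09727 mol
From the 1:2 ratio, n(CaCO3) = 1/2 × 0.09727 = 0.04863 mol
mass of CaCO3 = 0.04863 × 100.09 = 4.868 g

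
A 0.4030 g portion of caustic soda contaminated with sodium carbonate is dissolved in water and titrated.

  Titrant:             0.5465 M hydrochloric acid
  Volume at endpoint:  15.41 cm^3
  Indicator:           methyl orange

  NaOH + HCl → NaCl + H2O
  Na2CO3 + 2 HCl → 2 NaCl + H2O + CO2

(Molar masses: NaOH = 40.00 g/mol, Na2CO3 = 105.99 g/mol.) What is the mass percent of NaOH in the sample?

33.07 %

n(HCl) = 0.01541 × 0.5465 = 8.422 × 10^-3 mol
Let x = n(NaOH), y = n(Na2CO3).
Titrant: 1x + 2y = 8.422 × 10^-3;  mass: 40.00x + 105.99y = 0.4030
Solving, x = 3.332 × 10^-3 mol, y = 2.545 × 10^-3 mol
mass of NaOH = 3.332 × 10^-3 × 40.00 = 0.1333 g
% NaOH = 0.1333 / 0.4030 × 100 = 33.07 %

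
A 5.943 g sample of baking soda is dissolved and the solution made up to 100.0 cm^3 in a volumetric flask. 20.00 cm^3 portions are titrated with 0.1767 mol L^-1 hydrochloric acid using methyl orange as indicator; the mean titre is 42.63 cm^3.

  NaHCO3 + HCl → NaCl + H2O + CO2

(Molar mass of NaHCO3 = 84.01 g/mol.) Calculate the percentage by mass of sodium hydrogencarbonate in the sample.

53.24 %

n(HCl) per titration = 0.04263 × 0.1767 = 7.533 × 10^-3 mol
n(NaHCO3) in each aliquot = 7.533 × 10^-3 mol (1:1 ratio)
n(NaHCO3) in the whole flask = 7.533 × 10^-3 × 100.0/20.00 = 0.03766 mol
mass of NaHCO3 = 0.03766 × 84.01 = 3.164 g
% NaHCO3 = 3.164 / 5.943 × 100 = 53.24 %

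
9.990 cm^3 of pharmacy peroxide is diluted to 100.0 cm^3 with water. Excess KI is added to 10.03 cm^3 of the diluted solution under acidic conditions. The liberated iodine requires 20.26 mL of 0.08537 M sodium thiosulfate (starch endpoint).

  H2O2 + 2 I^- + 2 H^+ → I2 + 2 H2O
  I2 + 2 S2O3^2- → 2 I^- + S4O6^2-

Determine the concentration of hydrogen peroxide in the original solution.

n(S2O3^2-) = 0.02026 × 0.08537 = 1.730 × 10^-3 mol
n(I2) = n(S2O3^2-)/2 = 8.648 × 10^-4 mol
n(H2O2) in the aliquot = 8.648 × 10^-4 mol (1:1 ratio)
[H2O2]_dilute = 8.648 × 10^-4 / 0.01003 = 0.08622 mol/L
[H2O2]_original = 0.08622 × 100.0/9.990 = 0.8631 mol/L

0.8631 M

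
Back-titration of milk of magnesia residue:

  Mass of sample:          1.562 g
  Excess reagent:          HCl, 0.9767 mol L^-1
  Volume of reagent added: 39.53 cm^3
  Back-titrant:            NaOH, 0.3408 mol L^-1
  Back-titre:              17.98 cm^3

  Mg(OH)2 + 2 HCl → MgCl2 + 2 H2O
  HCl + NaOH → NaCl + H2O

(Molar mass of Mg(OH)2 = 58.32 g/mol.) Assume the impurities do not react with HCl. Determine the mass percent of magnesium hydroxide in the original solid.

n(HCl) added = 0.03953 × 0.9767 = 0.03861 mol
n(NaOH) used in back-titration = 0.01798 × 0.3408 = 6.128 × 10^-3 mol
n(HCl) left over = 6.128 × 10^-3 mol (1:1 ratio)
n(HCl) consumed by analyte = 0.03861 − 6.128 × 10^-3 = 0.03248 mol
From the 1:2 ratio, n(Mg(OH)2) = 1/2 × 0.03248 = 0.01624 mol
mass of Mg(OH)2 = 0.01624 × 58.32 = 0.9472 g
% Mg(OH)2 = 0.9472 / 1.562 × 100 = 60.64 %

60.64 %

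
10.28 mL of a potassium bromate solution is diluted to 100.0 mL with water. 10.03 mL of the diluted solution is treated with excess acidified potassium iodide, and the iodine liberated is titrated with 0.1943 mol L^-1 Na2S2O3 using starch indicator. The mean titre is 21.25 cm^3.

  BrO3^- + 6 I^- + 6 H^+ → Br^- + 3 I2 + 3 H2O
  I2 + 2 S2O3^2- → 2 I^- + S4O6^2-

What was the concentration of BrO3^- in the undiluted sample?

0.6674 mol/L

n(S2O3^2-) = 0.02125 × 0.1943 = 4.129 × 10^-3 mol
n(I2) = n(S2O3^2-)/2 = 2.064 × 10^-3 mol
From the 1:3 ratio, n(BrO3^-) in the aliquot = 1/3 × 2.064 × 10^-3 = 6.881 × 10^-4 mol
[BrO3^-]_dilute = 6.881 × 10^-4 / 0.01003 = 0.06861 mol/L
[BrO3^-]_original = 0.06861 × 100.0/10.28 = 0.6674 mol/L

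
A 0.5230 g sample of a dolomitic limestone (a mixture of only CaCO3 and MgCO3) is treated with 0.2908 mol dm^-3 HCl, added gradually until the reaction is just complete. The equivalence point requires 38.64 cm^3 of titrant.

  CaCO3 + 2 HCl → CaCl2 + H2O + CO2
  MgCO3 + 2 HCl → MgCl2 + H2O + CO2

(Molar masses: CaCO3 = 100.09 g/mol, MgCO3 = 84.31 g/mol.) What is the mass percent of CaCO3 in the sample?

n(HCl) = 0.03864 × 0.2908 = 0.01124 mol
Let x = n(CaCO3), y = n(MgCO3).
Titrant: 2x + 2y = 0.01124;  mass: 100.09x + 84.31y = 0.5230
Solving, x = 3.126 × 10^-3 mol, y = 2.492 × 10^-3 mol
mass of CaCO3 = 3.126 × 10^-3 × 100.09 = 0.3129 g
% CaCO3 = 0.3129 / 0.5230 × 100 = 59.82 %

59.82 %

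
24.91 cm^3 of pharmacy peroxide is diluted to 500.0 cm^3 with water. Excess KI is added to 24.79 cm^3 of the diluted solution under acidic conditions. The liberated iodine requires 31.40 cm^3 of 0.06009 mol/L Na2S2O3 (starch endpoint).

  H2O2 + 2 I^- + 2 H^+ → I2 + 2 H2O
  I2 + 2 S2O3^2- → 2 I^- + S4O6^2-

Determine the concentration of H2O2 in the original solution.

0.7639 mol/L

n(S2O3^2-) = 0.03140 × 0.06009 = 1.887 × 10^-3 mol
n(I2) = n(S2O3^2-)/2 = 9.434 × 10^-4 mol
n(H2O2) in the aliquot = 9.434 × 10^-4 mol (1:1 ratio)
[H2O2]_dilute = 9.434 × 10^-4 / 0.02479 = 0.03806 mol/L
[H2O2]_original = 0.03806 × 500.0/24.91 = 0.7639 mol/L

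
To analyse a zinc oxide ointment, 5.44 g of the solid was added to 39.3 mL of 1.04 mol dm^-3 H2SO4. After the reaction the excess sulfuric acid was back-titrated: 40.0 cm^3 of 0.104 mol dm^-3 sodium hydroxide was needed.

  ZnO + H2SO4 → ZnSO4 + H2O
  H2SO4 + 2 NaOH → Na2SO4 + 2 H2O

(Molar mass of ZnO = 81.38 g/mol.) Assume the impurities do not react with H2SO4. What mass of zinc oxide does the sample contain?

n(H2SO4) added = 0.0393 × 1.04 = 0.0409 mol
n(NaOH) used in back-titration = 0.0400 × 0.104 = 4.16 × 10^-3 mol
From the 1:2 ratio, n(H2SO4) left over = 1/2 × 4.16 × 10^-3 = 2.08 × 10^-3 mol
n(H2SO4) consumed by analyte = 0.0409 − 2.08 × 10^-3 = 0.0388 mol
n(ZnO) = 0.0388 mol (1:1 ratio)
mass of ZnO = 0.0388 × 81.38 = 3.16 g

3.16 g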